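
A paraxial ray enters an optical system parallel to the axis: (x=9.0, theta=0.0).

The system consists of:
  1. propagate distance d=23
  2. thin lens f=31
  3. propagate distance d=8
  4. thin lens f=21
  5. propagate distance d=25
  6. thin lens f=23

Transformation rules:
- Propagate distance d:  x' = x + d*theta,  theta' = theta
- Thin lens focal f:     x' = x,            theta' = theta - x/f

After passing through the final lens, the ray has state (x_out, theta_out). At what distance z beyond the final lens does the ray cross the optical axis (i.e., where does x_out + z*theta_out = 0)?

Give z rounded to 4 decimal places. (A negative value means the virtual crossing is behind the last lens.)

Initial: x=9.0000 theta=0.0000
After 1 (propagate distance d=23): x=9.0000 theta=0.0000
After 2 (thin lens f=31): x=9.0000 theta=-9/31 (≈-0.2903)
After 3 (propagate distance d=8): x=207/31 (≈6.6774) theta=-9/31 (≈-0.2903)
After 4 (thin lens f=21): x=207/31 (≈6.6774) theta=-132/217 (≈-0.6083)
After 5 (propagate distance d=25): x=-1851/217 (≈-8.5300) theta=-132/217 (≈-0.6083)
After 6 (thin lens f=23): x=-1851/217 (≈-8.5300) theta=-1185/4991 (≈-0.2374)
z_focus = -x_out/theta_out = -(-1851/217)/(-1185/4991) = -14191/395 ≈ -35.9266
Rounded to 4 decimal places: z = -35.9266

Answer: -35.9266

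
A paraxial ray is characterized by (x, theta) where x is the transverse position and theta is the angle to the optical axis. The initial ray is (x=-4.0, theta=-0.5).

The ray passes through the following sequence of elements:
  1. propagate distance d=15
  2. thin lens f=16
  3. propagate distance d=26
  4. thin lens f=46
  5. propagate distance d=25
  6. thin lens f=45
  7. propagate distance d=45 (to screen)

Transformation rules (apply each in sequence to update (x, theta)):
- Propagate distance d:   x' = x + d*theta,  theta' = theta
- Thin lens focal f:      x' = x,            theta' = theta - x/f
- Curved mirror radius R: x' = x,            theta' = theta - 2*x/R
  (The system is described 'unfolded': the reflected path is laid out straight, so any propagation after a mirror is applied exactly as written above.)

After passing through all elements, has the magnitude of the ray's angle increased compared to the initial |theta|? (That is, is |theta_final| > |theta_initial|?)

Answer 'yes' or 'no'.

Initial: x=-4.0000 theta=-0.5000
After 1 (propagate distance d=15): x=-11.5000 theta=-0.5000
After 2 (thin lens f=16): x=-11.5000 theta=7/32 (≈0.2188)
After 3 (propagate distance d=26): x=-5.8125 theta=7/32 (≈0.2188)
After 4 (thin lens f=46): x=-5.8125 theta=127/368 (≈0.3451)
After 5 (propagate distance d=25): x=259/92 (≈2.8152) theta=127/368 (≈0.3451)
After 6 (thin lens f=45): x=259/92 (≈2.8152) theta=4679/16560 (≈0.2825)
After 7 (propagate distance d=45 (to screen)): x=5715/368 (≈15.5299) theta=4679/16560 (≈0.2825)
|theta_initial|=0.5000 |theta_final|=4679/16560 (≈0.2825) -> not increased

Answer: no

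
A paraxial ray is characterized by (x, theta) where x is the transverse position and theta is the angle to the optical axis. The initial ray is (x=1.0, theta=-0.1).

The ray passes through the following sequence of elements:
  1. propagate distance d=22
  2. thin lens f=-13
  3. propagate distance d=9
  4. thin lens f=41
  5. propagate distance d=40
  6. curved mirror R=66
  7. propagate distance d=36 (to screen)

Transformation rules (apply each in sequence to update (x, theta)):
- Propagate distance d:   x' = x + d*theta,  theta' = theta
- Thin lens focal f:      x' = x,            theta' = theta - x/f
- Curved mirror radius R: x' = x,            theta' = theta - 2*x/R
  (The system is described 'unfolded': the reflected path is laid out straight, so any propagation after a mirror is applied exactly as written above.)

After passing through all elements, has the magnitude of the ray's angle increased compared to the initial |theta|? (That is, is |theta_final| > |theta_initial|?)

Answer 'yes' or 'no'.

Initial: x=1.0000 theta=-0.1000
After 1 (propagate distance d=22): x=-1.2000 theta=-0.1000
After 2 (thin lens f=-13): x=-1.2000 theta=-5/26 (≈-0.1923)
After 3 (propagate distance d=9): x=-381/130 (≈-2.9308) theta=-5/26 (≈-0.1923)
After 4 (thin lens f=41): x=-381/130 (≈-2.9308) theta=-322/2665 (≈-0.1208)
After 5 (propagate distance d=40): x=-41381/5330 (≈-7.7638) theta=-322/2665 (≈-0.1208)
After 6 (curved mirror R=66): x=-41381/5330 (≈-7.7638) theta=20129/175890 (≈0.1144)
After 7 (propagate distance d=36 (to screen)): x=-213643/58630 (≈-3.6439) theta=20129/175890 (≈0.1144)
|theta_initial|=0.1000 |theta_final|=20129/175890 (≈0.1144) -> increased

Answer: yes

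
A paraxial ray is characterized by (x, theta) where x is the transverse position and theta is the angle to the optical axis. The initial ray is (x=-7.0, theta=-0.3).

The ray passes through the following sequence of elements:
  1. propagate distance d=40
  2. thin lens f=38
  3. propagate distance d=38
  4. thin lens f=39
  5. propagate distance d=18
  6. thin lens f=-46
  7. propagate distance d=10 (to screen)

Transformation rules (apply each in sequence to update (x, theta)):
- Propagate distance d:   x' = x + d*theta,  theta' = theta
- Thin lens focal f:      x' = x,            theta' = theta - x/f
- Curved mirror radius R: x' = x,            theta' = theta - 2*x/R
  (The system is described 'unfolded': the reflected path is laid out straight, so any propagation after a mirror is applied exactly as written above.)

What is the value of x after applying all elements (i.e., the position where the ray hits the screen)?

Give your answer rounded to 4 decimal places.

Answer: 1.8328

Derivation:
Initial: x=-7.0000 theta=-0.3000
After 1 (propagate distance d=40): x=-19.0000 theta=-0.3000
After 2 (thin lens f=38): x=-19.0000 theta=0.2000
After 3 (propagate distance d=38): x=-11.4000 theta=0.2000
After 4 (thin lens f=39): x=-11.4000 theta=32/65 (≈0.4923)
After 5 (propagate distance d=18): x=-33/13 (≈-2.5385) theta=32/65 (≈0.4923)
After 6 (thin lens f=-46): x=-33/13 (≈-2.5385) theta=1307/2990 (≈0.4371)
After 7 (propagate distance d=10 (to screen)): x=548/299 (≈1.8328) theta=1307/2990 (≈0.4371)
Rounded to 4 decimal places: x = 1.8328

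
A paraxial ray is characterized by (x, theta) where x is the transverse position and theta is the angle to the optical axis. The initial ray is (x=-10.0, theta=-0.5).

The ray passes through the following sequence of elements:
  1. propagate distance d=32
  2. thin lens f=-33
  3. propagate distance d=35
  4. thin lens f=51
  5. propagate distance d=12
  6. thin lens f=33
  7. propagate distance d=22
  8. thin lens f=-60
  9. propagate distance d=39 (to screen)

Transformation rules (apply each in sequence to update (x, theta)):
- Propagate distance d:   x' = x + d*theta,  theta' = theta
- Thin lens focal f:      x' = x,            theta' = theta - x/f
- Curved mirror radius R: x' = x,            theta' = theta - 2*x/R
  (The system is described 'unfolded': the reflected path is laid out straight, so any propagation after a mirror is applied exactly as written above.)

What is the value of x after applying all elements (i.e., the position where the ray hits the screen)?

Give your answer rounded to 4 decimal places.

Initial: x=-10.0000 theta=-0.5000
After 1 (propagate distance d=32): x=-26.0000 theta=-0.5000
After 2 (thin lens f=-33): x=-26.0000 theta=-85/66 (≈-1.2879)
After 3 (propagate distance d=35): x=-4691/66 (≈-71.0758) theta=-85/66 (≈-1.2879)
After 4 (thin lens f=51): x=-4691/66 (≈-71.0758) theta=178/1683 (≈0.1058)
After 5 (propagate distance d=12): x=-78323/1122 (≈-69.8066) theta=178/1683 (≈0.1058)
After 6 (thin lens f=33): x=-78323/1122 (≈-69.8066) theta=27413/12342 (≈2.2211)
After 7 (propagate distance d=22): x=-23497/1122 (≈-20.9421) theta=27413/12342 (≈2.2211)
After 8 (thin lens f=-60): x=-23497/1122 (≈-20.9421) theta=1386313/740520 (≈1.8721)
After 9 (propagate distance d=39 (to screen)): x=4284243/82280 (≈52.0691) theta=1386313/740520 (≈1.8721)
Rounded to 4 decimal places: x = 52.0691

Answer: 52.0691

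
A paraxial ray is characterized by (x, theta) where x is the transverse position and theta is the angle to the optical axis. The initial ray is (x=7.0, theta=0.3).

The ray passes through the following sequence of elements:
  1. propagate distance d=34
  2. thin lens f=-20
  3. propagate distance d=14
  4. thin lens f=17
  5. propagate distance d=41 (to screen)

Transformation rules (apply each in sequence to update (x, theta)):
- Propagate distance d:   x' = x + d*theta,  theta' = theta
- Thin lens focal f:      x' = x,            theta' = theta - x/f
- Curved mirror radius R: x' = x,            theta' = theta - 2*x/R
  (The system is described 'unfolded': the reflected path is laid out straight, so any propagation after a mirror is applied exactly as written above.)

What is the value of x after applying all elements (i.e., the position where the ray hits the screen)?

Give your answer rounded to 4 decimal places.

Answer: 0.3506

Derivation:
Initial: x=7.0000 theta=0.3000
After 1 (propagate distance d=34): x=17.2000 theta=0.3000
After 2 (thin lens f=-20): x=17.2000 theta=1.1600
After 3 (propagate distance d=14): x=33.4400 theta=1.1600
After 4 (thin lens f=17): x=33.4400 theta=-343/425 (≈-0.8071)
After 5 (propagate distance d=41 (to screen)): x=149/425 (≈0.3506) theta=-343/425 (≈-0.8071)
Rounded to 4 decimal places: x = 0.3506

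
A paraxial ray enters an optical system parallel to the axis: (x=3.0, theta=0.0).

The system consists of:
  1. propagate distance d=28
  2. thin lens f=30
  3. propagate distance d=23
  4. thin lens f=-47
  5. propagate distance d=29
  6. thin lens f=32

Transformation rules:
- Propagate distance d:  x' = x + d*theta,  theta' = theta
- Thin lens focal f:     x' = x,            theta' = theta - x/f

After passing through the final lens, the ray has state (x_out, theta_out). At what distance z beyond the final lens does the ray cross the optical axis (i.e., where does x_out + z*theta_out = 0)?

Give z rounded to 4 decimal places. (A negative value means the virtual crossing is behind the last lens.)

Answer: -59.2249

Derivation:
Initial: x=3.0000 theta=0.0000
After 1 (propagate distance d=28): x=3.0000 theta=0.0000
After 2 (thin lens f=30): x=3.0000 theta=-0.1000
After 3 (propagate distance d=23): x=0.7000 theta=-0.1000
After 4 (thin lens f=-47): x=0.7000 theta=-4/47 (≈-0.0851)
After 5 (propagate distance d=29): x=-831/470 (≈-1.7681) theta=-4/47 (≈-0.0851)
After 6 (thin lens f=32): x=-831/470 (≈-1.7681) theta=-449/15040 (≈-0.0299)
z_focus = -x_out/theta_out = -(-831/470)/(-449/15040) = -26592/449 ≈ -59.2249
Rounded to 4 decimal places: z = -59.2249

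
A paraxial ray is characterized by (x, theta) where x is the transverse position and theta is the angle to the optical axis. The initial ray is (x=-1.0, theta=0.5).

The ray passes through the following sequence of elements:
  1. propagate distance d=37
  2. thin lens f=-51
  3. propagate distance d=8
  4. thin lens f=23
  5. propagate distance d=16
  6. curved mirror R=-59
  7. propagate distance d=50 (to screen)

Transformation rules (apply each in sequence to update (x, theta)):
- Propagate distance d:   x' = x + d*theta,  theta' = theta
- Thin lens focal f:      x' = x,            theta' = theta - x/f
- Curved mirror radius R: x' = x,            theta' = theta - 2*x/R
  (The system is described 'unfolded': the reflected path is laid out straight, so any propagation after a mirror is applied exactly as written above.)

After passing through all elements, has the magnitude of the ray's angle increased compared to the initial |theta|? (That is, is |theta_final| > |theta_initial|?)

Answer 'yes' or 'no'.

Initial: x=-1.0000 theta=0.5000
After 1 (propagate distance d=37): x=17.5000 theta=0.5000
After 2 (thin lens f=-51): x=17.5000 theta=43/51 (≈0.8431)
After 3 (propagate distance d=8): x=2473/102 (≈24.2451) theta=43/51 (≈0.8431)
After 4 (thin lens f=23): x=2473/102 (≈24.2451) theta=-165/782 (≈-0.2110)
After 5 (propagate distance d=16): x=48959/2346 (≈20.8691) theta=-165/782 (≈-0.2110)
After 6 (curved mirror R=-59): x=48959/2346 (≈20.8691) theta=68713/138414 (≈0.4964)
After 7 (propagate distance d=50 (to screen)): x=2108077/46138 (≈45.6907) theta=68713/138414 (≈0.4964)
|theta_initial|=0.5000 |theta_final|=68713/138414 (≈0.4964) -> not increased

Answer: no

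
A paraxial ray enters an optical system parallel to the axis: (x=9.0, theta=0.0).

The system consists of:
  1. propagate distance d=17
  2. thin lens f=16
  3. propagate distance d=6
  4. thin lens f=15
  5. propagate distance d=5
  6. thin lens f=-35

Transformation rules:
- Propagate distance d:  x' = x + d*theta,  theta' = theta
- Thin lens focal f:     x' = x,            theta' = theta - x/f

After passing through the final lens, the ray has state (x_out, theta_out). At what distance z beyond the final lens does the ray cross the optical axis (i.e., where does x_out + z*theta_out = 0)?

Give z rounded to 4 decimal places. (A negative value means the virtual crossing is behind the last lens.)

Initial: x=9.0000 theta=0.0000
After 1 (propagate distance d=17): x=9.0000 theta=0.0000
After 2 (thin lens f=16): x=9.0000 theta=-0.5625
After 3 (propagate distance d=6): x=5.6250 theta=-0.5625
After 4 (thin lens f=15): x=5.6250 theta=-0.9375
After 5 (propagate distance d=5): x=0.9375 theta=-0.9375
After 6 (thin lens f=-35): x=0.9375 theta=-51/56 (≈-0.9107)
z_focus = -x_out/theta_out = -(0.9375)/(-51/56) = 35/34 ≈ 1.0294
Rounded to 4 decimal places: z = 1.0294

Answer: 1.0294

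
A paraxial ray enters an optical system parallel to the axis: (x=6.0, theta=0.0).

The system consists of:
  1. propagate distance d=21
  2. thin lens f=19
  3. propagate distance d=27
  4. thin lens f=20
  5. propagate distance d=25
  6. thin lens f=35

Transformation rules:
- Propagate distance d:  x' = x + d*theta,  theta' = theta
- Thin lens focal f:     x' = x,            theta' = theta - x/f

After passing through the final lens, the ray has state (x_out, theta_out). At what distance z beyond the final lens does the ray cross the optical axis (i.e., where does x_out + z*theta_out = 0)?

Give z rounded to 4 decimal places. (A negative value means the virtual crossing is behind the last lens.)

Initial: x=6.0000 theta=0.0000
After 1 (propagate distance d=21): x=6.0000 theta=0.0000
After 2 (thin lens f=19): x=6.0000 theta=-6/19 (≈-0.3158)
After 3 (propagate distance d=27): x=-48/19 (≈-2.5263) theta=-6/19 (≈-0.3158)
After 4 (thin lens f=20): x=-48/19 (≈-2.5263) theta=-18/95 (≈-0.1895)
After 5 (propagate distance d=25): x=-138/19 (≈-7.2632) theta=-18/95 (≈-0.1895)
After 6 (thin lens f=35): x=-138/19 (≈-7.2632) theta=12/665 (≈0.0180)
z_focus = -x_out/theta_out = -(-138/19)/(12/665) = 402.5000
Rounded to 4 decimal places: z = 402.5000

Answer: 402.5000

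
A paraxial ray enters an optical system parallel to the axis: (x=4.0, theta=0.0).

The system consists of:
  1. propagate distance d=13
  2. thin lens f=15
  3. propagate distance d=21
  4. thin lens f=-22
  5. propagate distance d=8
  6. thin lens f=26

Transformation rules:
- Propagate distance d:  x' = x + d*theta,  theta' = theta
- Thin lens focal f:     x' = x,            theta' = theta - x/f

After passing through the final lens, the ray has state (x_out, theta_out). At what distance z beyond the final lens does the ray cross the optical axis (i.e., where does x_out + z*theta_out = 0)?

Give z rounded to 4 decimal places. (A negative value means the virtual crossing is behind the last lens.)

Initial: x=4.0000 theta=0.0000
After 1 (propagate distance d=13): x=4.0000 theta=0.0000
After 2 (thin lens f=15): x=4.0000 theta=-4/15 (≈-0.2667)
After 3 (propagate distance d=21): x=-1.6000 theta=-4/15 (≈-0.2667)
After 4 (thin lens f=-22): x=-1.6000 theta=-56/165 (≈-0.3394)
After 5 (propagate distance d=8): x=-712/165 (≈-4.3152) theta=-56/165 (≈-0.3394)
After 6 (thin lens f=26): x=-712/165 (≈-4.3152) theta=-124/715 (≈-0.1734)
z_focus = -x_out/theta_out = -(-712/165)/(-124/715) = -2314/93 ≈ -24.8817
Rounded to 4 decimal places: z = -24.8817

Answer: -24.8817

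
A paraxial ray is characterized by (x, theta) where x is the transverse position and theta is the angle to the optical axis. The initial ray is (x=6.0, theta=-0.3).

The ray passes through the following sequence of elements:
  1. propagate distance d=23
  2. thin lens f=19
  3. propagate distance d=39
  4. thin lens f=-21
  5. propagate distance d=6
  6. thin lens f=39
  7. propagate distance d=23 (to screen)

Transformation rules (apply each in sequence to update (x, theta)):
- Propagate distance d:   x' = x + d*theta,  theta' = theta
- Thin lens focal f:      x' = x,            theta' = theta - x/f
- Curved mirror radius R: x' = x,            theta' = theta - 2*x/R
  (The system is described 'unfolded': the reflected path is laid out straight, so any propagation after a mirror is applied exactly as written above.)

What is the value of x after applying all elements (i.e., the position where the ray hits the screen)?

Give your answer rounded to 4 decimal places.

Initial: x=6.0000 theta=-0.3000
After 1 (propagate distance d=23): x=-0.9000 theta=-0.3000
After 2 (thin lens f=19): x=-0.9000 theta=-24/95 (≈-0.2526)
After 3 (propagate distance d=39): x=-2043/190 (≈-10.7526) theta=-24/95 (≈-0.2526)
After 4 (thin lens f=-21): x=-2043/190 (≈-10.7526) theta=-1017/1330 (≈-0.7647)
After 5 (propagate distance d=6): x=-20403/1330 (≈-15.3406) theta=-1017/1330 (≈-0.7647)
After 6 (thin lens f=39): x=-20403/1330 (≈-15.3406) theta=-642/1729 (≈-0.3713)
After 7 (propagate distance d=23 (to screen)): x=-412899/17290 (≈-23.8808) theta=-642/1729 (≈-0.3713)
Rounded to 4 decimal places: x = -23.8808

Answer: -23.8808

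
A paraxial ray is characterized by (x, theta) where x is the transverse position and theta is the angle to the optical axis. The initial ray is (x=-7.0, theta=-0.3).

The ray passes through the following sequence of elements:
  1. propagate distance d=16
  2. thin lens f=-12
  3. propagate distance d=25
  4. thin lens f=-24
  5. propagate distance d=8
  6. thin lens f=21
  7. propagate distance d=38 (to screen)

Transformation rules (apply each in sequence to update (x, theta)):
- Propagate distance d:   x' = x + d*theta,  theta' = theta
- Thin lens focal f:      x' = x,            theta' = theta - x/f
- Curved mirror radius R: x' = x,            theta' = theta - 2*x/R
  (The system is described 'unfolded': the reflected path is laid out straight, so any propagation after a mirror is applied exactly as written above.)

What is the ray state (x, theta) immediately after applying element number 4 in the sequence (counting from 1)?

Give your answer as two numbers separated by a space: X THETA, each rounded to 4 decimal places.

Answer: -43.8833 -3.1118

Derivation:
Initial: x=-7.0000 theta=-0.3000
After 1 (propagate distance d=16): x=-11.8000 theta=-0.3000
After 2 (thin lens f=-12): x=-11.8000 theta=-77/60 (≈-1.2833)
After 3 (propagate distance d=25): x=-2633/60 (≈-43.8833) theta=-77/60 (≈-1.2833)
After 4 (thin lens f=-24): x=-2633/60 (≈-43.8833) theta=-4481/1440 (≈-3.1118)
Rounded to 4 decimal places: x = -43.8833, theta = -3.1118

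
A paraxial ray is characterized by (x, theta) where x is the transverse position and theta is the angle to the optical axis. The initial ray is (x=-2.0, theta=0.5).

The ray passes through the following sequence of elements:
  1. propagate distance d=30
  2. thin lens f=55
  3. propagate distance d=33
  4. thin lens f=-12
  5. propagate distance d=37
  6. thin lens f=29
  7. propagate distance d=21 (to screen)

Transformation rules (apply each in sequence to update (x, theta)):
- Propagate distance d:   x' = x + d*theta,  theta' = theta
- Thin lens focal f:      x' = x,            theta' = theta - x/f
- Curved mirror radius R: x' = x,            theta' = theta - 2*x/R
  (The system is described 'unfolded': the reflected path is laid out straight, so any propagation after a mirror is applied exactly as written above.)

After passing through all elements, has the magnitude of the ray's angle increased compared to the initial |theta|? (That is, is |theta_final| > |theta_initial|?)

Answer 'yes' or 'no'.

Answer: yes

Derivation:
Initial: x=-2.0000 theta=0.5000
After 1 (propagate distance d=30): x=13.0000 theta=0.5000
After 2 (thin lens f=55): x=13.0000 theta=29/110 (≈0.2636)
After 3 (propagate distance d=33): x=21.7000 theta=29/110 (≈0.2636)
After 4 (thin lens f=-12): x=21.7000 theta=547/264 (≈2.0720)
After 5 (propagate distance d=37): x=129839/1320 (≈98.3629) theta=547/264 (≈2.0720)
After 6 (thin lens f=29): x=129839/1320 (≈98.3629) theta=-12631/9570 (≈-1.3199)
After 7 (propagate distance d=21 (to screen)): x=2704327/38280 (≈70.6460) theta=-12631/9570 (≈-1.3199)
|theta_initial|=0.5000 |theta_final|=12631/9570 (≈1.3199) -> increased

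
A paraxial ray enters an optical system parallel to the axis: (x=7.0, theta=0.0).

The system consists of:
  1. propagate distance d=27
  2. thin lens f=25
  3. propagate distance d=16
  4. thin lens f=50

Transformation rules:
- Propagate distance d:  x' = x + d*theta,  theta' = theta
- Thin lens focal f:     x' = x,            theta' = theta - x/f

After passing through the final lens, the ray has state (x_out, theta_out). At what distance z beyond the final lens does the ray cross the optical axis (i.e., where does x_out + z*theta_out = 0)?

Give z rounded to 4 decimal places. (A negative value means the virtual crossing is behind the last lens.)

Initial: x=7.0000 theta=0.0000
After 1 (propagate distance d=27): x=7.0000 theta=0.0000
After 2 (thin lens f=25): x=7.0000 theta=-0.2800
After 3 (propagate distance d=16): x=2.5200 theta=-0.2800
After 4 (thin lens f=50): x=2.5200 theta=-0.3304
z_focus = -x_out/theta_out = -(2.5200)/(-0.3304) = 450/59 ≈ 7.6271
Rounded to 4 decimal places: z = 7.6271

Answer: 7.6271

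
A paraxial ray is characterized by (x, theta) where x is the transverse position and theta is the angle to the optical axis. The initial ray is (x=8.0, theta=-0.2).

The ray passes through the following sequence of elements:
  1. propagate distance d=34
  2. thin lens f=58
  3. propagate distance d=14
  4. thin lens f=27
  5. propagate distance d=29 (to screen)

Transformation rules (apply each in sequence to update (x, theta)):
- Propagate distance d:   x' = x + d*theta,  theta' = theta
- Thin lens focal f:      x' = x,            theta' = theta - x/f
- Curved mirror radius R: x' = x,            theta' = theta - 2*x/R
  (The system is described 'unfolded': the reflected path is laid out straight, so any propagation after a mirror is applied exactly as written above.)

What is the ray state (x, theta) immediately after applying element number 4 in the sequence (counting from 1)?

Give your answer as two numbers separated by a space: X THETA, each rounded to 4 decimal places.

Answer: -1.8897 -0.1507

Derivation:
Initial: x=8.0000 theta=-0.2000
After 1 (propagate distance d=34): x=1.2000 theta=-0.2000
After 2 (thin lens f=58): x=1.2000 theta=-32/145 (≈-0.2207)
After 3 (propagate distance d=14): x=-274/145 (≈-1.8897) theta=-32/145 (≈-0.2207)
After 4 (thin lens f=27): x=-274/145 (≈-1.8897) theta=-118/783 (≈-0.1507)
Rounded to 4 decimal places: x = -1.8897, theta = -0.1507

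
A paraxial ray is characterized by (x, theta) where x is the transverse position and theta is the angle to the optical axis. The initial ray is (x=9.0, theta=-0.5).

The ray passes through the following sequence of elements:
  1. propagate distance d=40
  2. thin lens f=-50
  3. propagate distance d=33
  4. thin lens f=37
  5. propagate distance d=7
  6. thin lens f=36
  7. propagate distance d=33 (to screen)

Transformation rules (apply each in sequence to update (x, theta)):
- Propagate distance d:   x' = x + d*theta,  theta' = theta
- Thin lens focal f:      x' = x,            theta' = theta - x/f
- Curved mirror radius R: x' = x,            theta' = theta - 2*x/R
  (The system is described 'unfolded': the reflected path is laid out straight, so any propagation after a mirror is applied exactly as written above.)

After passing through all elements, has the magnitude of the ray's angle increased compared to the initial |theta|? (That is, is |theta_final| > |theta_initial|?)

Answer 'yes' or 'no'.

Answer: yes

Derivation:
Initial: x=9.0000 theta=-0.5000
After 1 (propagate distance d=40): x=-11.0000 theta=-0.5000
After 2 (thin lens f=-50): x=-11.0000 theta=-0.7200
After 3 (propagate distance d=33): x=-34.7600 theta=-0.7200
After 4 (thin lens f=37): x=-34.7600 theta=203/925 (≈0.2195)
After 5 (propagate distance d=7): x=-30732/925 (≈-33.2238) theta=203/925 (≈0.2195)
After 6 (thin lens f=36): x=-30732/925 (≈-33.2238) theta=634/555 (≈1.1423)
After 7 (propagate distance d=33 (to screen)): x=4138/925 (≈4.4735) theta=634/555 (≈1.1423)
|theta_initial|=0.5000 |theta_final|=634/555 (≈1.1423) -> increased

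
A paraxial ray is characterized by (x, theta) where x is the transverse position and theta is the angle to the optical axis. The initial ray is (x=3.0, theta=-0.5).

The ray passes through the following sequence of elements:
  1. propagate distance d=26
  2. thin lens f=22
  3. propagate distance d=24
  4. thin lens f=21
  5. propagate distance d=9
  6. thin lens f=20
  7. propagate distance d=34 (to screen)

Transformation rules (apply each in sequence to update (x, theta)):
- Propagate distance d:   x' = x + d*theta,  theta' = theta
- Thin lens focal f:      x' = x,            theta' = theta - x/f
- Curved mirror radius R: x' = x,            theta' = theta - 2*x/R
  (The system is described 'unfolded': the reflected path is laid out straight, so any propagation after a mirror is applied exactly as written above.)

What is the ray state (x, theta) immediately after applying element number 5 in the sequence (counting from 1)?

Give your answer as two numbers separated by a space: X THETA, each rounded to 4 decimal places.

Answer: -6.7468 0.4827

Derivation:
Initial: x=3.0000 theta=-0.5000
After 1 (propagate distance d=26): x=-10.0000 theta=-0.5000
After 2 (thin lens f=22): x=-10.0000 theta=-1/22 (≈-0.0455)
After 3 (propagate distance d=24): x=-122/11 (≈-11.0909) theta=-1/22 (≈-0.0455)
After 4 (thin lens f=21): x=-122/11 (≈-11.0909) theta=223/462 (≈0.4827)
After 5 (propagate distance d=9): x=-1039/154 (≈-6.7468) theta=223/462 (≈0.4827)
Rounded to 4 decimal places: x = -6.7468, theta = 0.4827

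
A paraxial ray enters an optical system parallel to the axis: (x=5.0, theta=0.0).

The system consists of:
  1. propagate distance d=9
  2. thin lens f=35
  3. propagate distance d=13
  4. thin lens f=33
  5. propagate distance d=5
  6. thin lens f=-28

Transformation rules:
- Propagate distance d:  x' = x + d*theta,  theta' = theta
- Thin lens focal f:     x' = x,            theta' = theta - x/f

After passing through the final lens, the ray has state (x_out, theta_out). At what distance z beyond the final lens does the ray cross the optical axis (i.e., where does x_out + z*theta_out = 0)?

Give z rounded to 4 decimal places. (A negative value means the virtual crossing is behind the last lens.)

Initial: x=5.0000 theta=0.0000
After 1 (propagate distance d=9): x=5.0000 theta=0.0000
After 2 (thin lens f=35): x=5.0000 theta=-1/7 (≈-0.1429)
After 3 (propagate distance d=13): x=22/7 (≈3.1429) theta=-1/7 (≈-0.1429)
After 4 (thin lens f=33): x=22/7 (≈3.1429) theta=-5/21 (≈-0.2381)
After 5 (propagate distance d=5): x=41/21 (≈1.9524) theta=-5/21 (≈-0.2381)
After 6 (thin lens f=-28): x=41/21 (≈1.9524) theta=-33/196 (≈-0.1684)
z_focus = -x_out/theta_out = -(41/21)/(-33/196) = 1148/99 ≈ 11.5960
Rounded to 4 decimal places: z = 11.5960

Answer: 11.5960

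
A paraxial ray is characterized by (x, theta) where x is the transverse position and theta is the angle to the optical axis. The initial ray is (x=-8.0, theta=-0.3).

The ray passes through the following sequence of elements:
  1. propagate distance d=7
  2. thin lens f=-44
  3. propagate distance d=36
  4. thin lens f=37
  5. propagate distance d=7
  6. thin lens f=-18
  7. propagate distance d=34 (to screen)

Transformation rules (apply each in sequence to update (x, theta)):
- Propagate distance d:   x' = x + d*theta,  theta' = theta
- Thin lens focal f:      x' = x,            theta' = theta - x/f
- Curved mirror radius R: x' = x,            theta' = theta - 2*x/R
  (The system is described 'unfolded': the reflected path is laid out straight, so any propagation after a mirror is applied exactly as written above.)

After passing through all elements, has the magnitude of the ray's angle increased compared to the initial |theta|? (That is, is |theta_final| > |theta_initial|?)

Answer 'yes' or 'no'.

Initial: x=-8.0000 theta=-0.3000
After 1 (propagate distance d=7): x=-10.1000 theta=-0.3000
After 2 (thin lens f=-44): x=-10.1000 theta=-233/440 (≈-0.5295)
After 3 (propagate distance d=36): x=-1604/55 (≈-29.1636) theta=-233/440 (≈-0.5295)
After 4 (thin lens f=37): x=-1604/55 (≈-29.1636) theta=4211/16280 (≈0.2587)
After 5 (propagate distance d=7): x=-445307/16280 (≈-27.3530) theta=4211/16280 (≈0.2587)
After 6 (thin lens f=-18): x=-445307/16280 (≈-27.3530) theta=-369509/293040 (≈-1.2610)
After 7 (propagate distance d=34 (to screen)): x=-1286177/18315 (≈-70.2253) theta=-369509/293040 (≈-1.2610)
|theta_initial|=0.3000 |theta_final|=369509/293040 (≈1.2610) -> increased

Answer: yes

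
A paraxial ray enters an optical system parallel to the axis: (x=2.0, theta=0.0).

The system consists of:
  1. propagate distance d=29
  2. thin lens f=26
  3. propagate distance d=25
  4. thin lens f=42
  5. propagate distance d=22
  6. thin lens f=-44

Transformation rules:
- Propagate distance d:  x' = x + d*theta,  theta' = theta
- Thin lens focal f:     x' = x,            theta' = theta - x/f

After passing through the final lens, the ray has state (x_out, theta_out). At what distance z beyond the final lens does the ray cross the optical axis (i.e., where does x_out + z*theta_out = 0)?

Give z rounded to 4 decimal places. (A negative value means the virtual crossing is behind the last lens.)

Initial: x=2.0000 theta=0.0000
After 1 (propagate distance d=29): x=2.0000 theta=0.0000
After 2 (thin lens f=26): x=2.0000 theta=-1/13 (≈-0.0769)
After 3 (propagate distance d=25): x=1/13 (≈0.0769) theta=-1/13 (≈-0.0769)
After 4 (thin lens f=42): x=1/13 (≈0.0769) theta=-43/546 (≈-0.0788)
After 5 (propagate distance d=22): x=-452/273 (≈-1.6557) theta=-43/546 (≈-0.0788)
After 6 (thin lens f=-44): x=-452/273 (≈-1.6557) theta=-233/2002 (≈-0.1164)
z_focus = -x_out/theta_out = -(-452/273)/(-233/2002) = -9944/699 ≈ -14.2260
Rounded to 4 decimal places: z = -14.2260

Answer: -14.2260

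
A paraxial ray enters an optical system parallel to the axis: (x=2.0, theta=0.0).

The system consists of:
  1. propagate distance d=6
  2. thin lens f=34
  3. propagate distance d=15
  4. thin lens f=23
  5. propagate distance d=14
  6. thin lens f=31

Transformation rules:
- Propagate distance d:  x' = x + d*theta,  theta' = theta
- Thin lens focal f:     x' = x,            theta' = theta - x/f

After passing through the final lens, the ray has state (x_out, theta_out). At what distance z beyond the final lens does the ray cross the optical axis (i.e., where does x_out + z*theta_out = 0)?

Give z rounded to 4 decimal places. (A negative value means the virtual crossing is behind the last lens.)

Initial: x=2.0000 theta=0.0000
After 1 (propagate distance d=6): x=2.0000 theta=0.0000
After 2 (thin lens f=34): x=2.0000 theta=-1/17 (≈-0.0588)
After 3 (propagate distance d=15): x=19/17 (≈1.1176) theta=-1/17 (≈-0.0588)
After 4 (thin lens f=23): x=19/17 (≈1.1176) theta=-42/391 (≈-0.1074)
After 5 (propagate distance d=14): x=-151/391 (≈-0.3862) theta=-42/391 (≈-0.1074)
After 6 (thin lens f=31): x=-151/391 (≈-0.3862) theta=-1151/12121 (≈-0.0950)
z_focus = -x_out/theta_out = -(-151/391)/(-1151/12121) = -4681/1151 ≈ -4.0669
Rounded to 4 decimal places: z = -4.0669

Answer: -4.0669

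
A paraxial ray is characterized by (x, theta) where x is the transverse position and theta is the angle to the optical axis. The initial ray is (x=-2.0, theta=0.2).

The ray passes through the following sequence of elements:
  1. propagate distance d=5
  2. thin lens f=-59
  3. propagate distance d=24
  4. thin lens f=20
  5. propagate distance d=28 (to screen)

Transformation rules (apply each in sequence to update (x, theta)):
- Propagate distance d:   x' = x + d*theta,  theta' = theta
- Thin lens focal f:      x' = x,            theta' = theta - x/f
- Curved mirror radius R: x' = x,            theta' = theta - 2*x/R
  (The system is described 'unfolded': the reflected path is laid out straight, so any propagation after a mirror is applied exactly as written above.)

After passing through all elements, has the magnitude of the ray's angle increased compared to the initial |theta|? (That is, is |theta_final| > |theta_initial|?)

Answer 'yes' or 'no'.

Initial: x=-2.0000 theta=0.2000
After 1 (propagate distance d=5): x=-1.0000 theta=0.2000
After 2 (thin lens f=-59): x=-1.0000 theta=54/295 (≈0.1831)
After 3 (propagate distance d=24): x=1001/295 (≈3.3932) theta=54/295 (≈0.1831)
After 4 (thin lens f=20): x=1001/295 (≈3.3932) theta=79/5900 (≈0.0134)
After 5 (propagate distance d=28 (to screen)): x=5558/1475 (≈3.7681) theta=79/5900 (≈0.0134)
|theta_initial|=0.2000 |theta_final|=79/5900 (≈0.0134) -> not increased

Answer: no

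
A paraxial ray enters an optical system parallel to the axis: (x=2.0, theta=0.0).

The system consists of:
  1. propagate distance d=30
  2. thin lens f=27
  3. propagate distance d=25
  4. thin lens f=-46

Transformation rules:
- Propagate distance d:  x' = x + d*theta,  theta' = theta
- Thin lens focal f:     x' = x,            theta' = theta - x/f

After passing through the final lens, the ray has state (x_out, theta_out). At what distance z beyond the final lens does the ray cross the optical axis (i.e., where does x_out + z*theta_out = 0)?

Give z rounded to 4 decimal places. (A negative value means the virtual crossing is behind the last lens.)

Answer: 2.0909

Derivation:
Initial: x=2.0000 theta=0.0000
After 1 (propagate distance d=30): x=2.0000 theta=0.0000
After 2 (thin lens f=27): x=2.0000 theta=-2/27 (≈-0.0741)
After 3 (propagate distance d=25): x=4/27 (≈0.1481) theta=-2/27 (≈-0.0741)
After 4 (thin lens f=-46): x=4/27 (≈0.1481) theta=-44/621 (≈-0.0709)
z_focus = -x_out/theta_out = -(4/27)/(-44/621) = 23/11 ≈ 2.0909
Rounded to 4 decimal places: z = 2.0909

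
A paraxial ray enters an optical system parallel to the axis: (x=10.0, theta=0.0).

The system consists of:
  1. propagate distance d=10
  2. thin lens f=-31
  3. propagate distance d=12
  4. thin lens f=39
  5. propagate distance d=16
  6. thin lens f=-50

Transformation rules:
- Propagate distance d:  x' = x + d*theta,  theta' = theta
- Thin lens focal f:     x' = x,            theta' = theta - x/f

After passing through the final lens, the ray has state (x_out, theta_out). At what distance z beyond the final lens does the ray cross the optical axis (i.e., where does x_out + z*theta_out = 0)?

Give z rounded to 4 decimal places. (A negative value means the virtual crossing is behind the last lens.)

Answer: -57.0771

Derivation:
Initial: x=10.0000 theta=0.0000
After 1 (propagate distance d=10): x=10.0000 theta=0.0000
After 2 (thin lens f=-31): x=10.0000 theta=10/31 (≈0.3226)
After 3 (propagate distance d=12): x=430/31 (≈13.8710) theta=10/31 (≈0.3226)
After 4 (thin lens f=39): x=430/31 (≈13.8710) theta=-40/1209 (≈-0.0331)
After 5 (propagate distance d=16): x=16130/1209 (≈13.3416) theta=-40/1209 (≈-0.0331)
After 6 (thin lens f=-50): x=16130/1209 (≈13.3416) theta=471/2015 (≈0.2337)
z_focus = -x_out/theta_out = -(16130/1209)/(471/2015) = -80650/1413 ≈ -57.0771
Rounded to 4 decimal places: z = -57.0771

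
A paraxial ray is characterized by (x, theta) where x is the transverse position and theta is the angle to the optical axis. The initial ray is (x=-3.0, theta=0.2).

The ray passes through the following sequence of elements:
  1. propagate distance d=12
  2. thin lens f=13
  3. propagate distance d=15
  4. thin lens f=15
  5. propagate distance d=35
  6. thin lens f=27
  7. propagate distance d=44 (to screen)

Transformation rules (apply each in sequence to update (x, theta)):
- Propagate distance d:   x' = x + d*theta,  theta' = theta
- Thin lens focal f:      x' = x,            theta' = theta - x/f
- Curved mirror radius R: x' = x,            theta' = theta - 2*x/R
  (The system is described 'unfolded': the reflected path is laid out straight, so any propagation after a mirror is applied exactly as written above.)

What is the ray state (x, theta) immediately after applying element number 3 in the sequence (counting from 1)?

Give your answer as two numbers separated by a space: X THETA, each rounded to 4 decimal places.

Answer: 3.0923 0.2462

Derivation:
Initial: x=-3.0000 theta=0.2000
After 1 (propagate distance d=12): x=-0.6000 theta=0.2000
After 2 (thin lens f=13): x=-0.6000 theta=16/65 (≈0.2462)
After 3 (propagate distance d=15): x=201/65 (≈3.0923) theta=16/65 (≈0.2462)
Rounded to 4 decimal places: x = 3.0923, theta = 0.2462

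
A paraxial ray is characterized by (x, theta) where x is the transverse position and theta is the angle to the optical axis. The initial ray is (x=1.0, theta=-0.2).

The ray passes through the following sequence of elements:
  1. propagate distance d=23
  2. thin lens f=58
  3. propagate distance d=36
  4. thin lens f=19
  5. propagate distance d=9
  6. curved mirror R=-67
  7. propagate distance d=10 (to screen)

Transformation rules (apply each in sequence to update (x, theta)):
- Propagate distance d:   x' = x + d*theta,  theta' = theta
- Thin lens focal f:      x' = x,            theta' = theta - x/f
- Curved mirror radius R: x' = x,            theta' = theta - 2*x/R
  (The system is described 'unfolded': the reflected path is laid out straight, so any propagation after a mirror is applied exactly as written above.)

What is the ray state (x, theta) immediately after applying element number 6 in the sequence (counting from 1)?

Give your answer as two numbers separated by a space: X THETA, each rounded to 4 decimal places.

Initial: x=1.0000 theta=-0.2000
After 1 (propagate distance d=23): x=-3.6000 theta=-0.2000
After 2 (thin lens f=58): x=-3.6000 theta=-4/29 (≈-0.1379)
After 3 (propagate distance d=36): x=-1242/145 (≈-8.5655) theta=-4/29 (≈-0.1379)
After 4 (thin lens f=19): x=-1242/145 (≈-8.5655) theta=862/2755 (≈0.3129)
After 5 (propagate distance d=9): x=-3168/551 (≈-5.7495) theta=862/2755 (≈0.3129)
After 6 (curved mirror R=-67): x=-3168/551 (≈-5.7495) theta=26074/184585 (≈0.1413)
Rounded to 4 decimal places: x = -5.7495, theta = 0.1413

Answer: -5.7495 0.1413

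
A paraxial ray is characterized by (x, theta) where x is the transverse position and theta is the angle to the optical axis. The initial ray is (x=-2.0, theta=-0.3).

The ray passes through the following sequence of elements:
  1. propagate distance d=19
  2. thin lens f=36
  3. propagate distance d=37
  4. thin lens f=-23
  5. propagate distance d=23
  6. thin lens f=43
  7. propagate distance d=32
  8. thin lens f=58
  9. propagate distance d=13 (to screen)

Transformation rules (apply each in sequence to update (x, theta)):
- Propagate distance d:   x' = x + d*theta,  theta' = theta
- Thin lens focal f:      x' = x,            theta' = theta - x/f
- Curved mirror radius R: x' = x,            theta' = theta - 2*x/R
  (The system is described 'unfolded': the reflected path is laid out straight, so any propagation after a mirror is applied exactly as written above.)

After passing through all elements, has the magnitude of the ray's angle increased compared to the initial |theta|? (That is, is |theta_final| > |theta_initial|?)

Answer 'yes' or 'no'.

Initial: x=-2.0000 theta=-0.3000
After 1 (propagate distance d=19): x=-7.7000 theta=-0.3000
After 2 (thin lens f=36): x=-7.7000 theta=-31/360 (≈-0.0861)
After 3 (propagate distance d=37): x=-3919/360 (≈-10.8861) theta=-31/360 (≈-0.0861)
After 4 (thin lens f=-23): x=-3919/360 (≈-10.8861) theta=-193/345 (≈-0.5594)
After 5 (propagate distance d=23): x=-8551/360 (≈-23.7528) theta=-193/345 (≈-0.5594)
After 6 (thin lens f=43): x=-8551/360 (≈-23.7528) theta=-2503/356040 (≈-0.0070)
After 7 (propagate distance d=32): x=-1707407/71208 (≈-23.9777) theta=-2503/356040 (≈-0.0070)
After 8 (thin lens f=58): x=-1707407/71208 (≈-23.9777) theta=932429/2294480 (≈0.4064)
After 9 (propagate distance d=13 (to screen)): x=-386053837/20650320 (≈-18.6948) theta=932429/2294480 (≈0.4064)
|theta_initial|=0.3000 |theta_final|=932429/2294480 (≈0.4064) -> increased

Answer: yes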